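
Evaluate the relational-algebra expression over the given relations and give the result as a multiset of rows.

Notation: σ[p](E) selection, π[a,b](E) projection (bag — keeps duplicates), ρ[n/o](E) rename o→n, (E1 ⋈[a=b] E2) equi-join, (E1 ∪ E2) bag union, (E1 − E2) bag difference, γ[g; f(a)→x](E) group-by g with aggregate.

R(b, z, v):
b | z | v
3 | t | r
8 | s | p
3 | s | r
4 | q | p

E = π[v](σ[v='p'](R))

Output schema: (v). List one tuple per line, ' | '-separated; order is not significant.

Stepwise |·|:
  R → 4
  σ[v='p'](R) → 2
  π[v](σ[v='p'](R)) → 2

== RESULT ==
v
p
p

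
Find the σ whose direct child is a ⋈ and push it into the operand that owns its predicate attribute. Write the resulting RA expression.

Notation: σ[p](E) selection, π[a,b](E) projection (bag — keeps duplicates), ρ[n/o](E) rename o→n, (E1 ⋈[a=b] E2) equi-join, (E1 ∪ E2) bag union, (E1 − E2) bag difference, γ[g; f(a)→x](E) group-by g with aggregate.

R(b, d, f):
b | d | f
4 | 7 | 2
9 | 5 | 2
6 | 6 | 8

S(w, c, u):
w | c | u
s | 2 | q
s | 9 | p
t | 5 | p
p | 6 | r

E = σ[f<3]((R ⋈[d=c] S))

σ filters on f, owned by the left side.
E' = (σ[f<3](R) ⋈[d=c] S)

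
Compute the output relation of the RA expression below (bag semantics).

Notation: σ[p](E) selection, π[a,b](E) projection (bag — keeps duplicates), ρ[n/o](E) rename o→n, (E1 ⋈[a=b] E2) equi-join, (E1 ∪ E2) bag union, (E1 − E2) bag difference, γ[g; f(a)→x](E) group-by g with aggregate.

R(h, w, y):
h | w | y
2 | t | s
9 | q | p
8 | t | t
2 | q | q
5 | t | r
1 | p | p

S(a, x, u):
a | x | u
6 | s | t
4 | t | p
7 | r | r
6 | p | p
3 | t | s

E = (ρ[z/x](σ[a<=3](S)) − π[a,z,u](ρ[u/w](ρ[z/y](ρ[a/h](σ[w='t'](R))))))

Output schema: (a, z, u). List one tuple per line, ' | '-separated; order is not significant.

Per-node cardinality:
  S → 5
  σ[a<=3](S) → 1
  ρ[z/x](σ[a<=3](S)) → 1
  R → 6
  σ[w='t'](R) → 3
  ρ[a/h](σ[w='t'](R)) → 3
  ρ[z/y](ρ[a/h](σ[w='t'](R))) → 3
  ρ[u/w](ρ[z/y](ρ[a/h](σ[w='t'](R)))) → 3
  π[a,z,u](ρ[u/w](ρ[z/y](ρ[a/h](σ[w='t'](R))))) → 3
  (ρ[z/x](σ[a<=3](S)) − π[a,z,u](ρ[u/w](ρ[z/y](ρ[a/h](σ[w='t'](R)))))) → 1

== RESULT ==
a | z | u
3 | t | s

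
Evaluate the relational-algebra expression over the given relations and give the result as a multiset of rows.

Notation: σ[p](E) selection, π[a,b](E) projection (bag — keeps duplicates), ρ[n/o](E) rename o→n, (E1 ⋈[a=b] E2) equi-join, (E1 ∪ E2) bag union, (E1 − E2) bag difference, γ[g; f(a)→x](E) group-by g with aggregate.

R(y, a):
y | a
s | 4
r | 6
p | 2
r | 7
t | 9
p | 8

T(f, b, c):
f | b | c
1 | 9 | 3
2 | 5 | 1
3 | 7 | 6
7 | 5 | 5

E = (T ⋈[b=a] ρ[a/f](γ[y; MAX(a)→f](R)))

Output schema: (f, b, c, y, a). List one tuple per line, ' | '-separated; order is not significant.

Stepwise |·|:
  T → 4
  R → 6
  γ[y; MAX(a)→f](R) → 4
  ρ[a/f](γ[y; MAX(a)→f](R)) → 4
  (T ⋈[b=a] ρ[a/f](γ[y; MAX(a)→f](R))) → 2

== RESULT ==
f | b | c | y | a
1 | 9 | 3 | t | 9
3 | 7 | 6 | r | 7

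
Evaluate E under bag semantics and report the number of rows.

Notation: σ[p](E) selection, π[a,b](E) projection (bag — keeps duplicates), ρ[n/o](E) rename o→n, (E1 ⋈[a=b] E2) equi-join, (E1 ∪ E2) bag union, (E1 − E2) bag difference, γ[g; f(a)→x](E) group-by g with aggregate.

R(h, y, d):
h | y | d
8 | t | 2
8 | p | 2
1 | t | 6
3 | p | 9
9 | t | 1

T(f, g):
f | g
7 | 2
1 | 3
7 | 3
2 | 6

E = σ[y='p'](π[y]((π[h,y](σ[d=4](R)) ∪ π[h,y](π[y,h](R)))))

Subexpression sizes:
  R → 5
  σ[d=4](R) → 0
  π[h,y](σ[d=4](R)) → 0
  R → 5
  π[y,h](R) → 5
  π[h,y](π[y,h](R)) → 5
  (π[h,y](σ[d=4](R)) ∪ π[h,y](π[y,h](R))) → 5
  π[y]((π[h,y](σ[d=4](R)) ∪ π[h,y](π[y,h](R)))) → 5
  σ[y='p'](π[y]((π[h,y](σ[d=4](R)) ∪ π[h,y](π[y,h](R))))) → 2

|E| = 2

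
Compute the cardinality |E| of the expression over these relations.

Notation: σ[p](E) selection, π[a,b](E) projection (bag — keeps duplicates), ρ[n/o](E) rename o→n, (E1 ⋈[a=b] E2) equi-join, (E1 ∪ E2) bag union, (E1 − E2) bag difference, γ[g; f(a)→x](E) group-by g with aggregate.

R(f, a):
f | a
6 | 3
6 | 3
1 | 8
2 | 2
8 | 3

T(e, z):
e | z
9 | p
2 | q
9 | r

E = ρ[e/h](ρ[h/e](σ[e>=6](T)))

Per-node cardinality:
  T → 3
  σ[e>=6](T) → 2
  ρ[h/e](σ[e>=6](T)) → 2
  ρ[e/h](ρ[h/e](σ[e>=6](T))) → 2

|E| = 2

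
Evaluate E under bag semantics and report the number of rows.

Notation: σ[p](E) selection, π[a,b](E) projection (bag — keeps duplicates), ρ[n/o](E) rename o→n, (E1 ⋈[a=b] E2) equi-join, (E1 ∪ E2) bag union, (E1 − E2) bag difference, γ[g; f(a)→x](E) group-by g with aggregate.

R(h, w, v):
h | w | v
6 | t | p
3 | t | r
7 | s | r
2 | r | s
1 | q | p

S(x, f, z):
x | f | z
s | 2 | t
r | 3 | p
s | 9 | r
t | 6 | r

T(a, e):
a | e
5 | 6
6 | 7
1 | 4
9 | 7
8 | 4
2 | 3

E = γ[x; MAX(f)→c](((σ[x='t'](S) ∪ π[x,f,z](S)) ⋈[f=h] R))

Row counts bottom-up:
  S → 4
  σ[x='t'](S) → 1
  S → 4
  π[x,f,z](S) → 4
  (σ[x='t'](S) ∪ π[x,f,z](S)) → 5
  R → 5
  ((σ[x='t'](S) ∪ π[x,f,z](S)) ⋈[f=h] R) → 4
  γ[x; MAX(f)→c](((σ[x='t'](S) ∪ π[x,f,z](S)) ⋈[f=h] R)) → 3

|E| = 3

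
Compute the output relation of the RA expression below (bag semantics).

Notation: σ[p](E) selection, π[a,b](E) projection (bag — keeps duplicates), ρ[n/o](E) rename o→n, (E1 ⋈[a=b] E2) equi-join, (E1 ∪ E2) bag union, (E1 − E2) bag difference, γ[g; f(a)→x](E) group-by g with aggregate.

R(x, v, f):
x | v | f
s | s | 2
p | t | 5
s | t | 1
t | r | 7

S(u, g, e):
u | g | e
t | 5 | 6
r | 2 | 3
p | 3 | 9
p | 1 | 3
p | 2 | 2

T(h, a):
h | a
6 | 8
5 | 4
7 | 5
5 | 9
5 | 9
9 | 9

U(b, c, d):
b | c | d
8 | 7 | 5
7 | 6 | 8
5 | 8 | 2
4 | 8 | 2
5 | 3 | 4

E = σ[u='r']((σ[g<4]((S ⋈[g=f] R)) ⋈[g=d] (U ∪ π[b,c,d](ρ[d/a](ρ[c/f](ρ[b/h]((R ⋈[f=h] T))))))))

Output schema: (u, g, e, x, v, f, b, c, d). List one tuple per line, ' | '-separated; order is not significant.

Subexpression sizes:
  S → 5
  R → 4
  (S ⋈[g=f] R) → 4
  σ[g<4]((S ⋈[g=f] R)) → 3
  U → 5
  R → 4
  T → 6
  (R ⋈[f=h] T) → 4
  ρ[b/h]((R ⋈[f=h] T)) → 4
  ρ[c/f](ρ[b/h]((R ⋈[f=h] T))) → 4
  ρ[d/a](ρ[c/f](ρ[b/h]((R ⋈[f=h] T)))) → 4
  π[b,c,d](ρ[d/a](ρ[c/f](ρ[b/h]((R ⋈[f=h] T))))) → 4
  (U ∪ π[b,c,d](ρ[d/a](ρ[c/f](ρ[b/h]((R ⋈[f=h] T)))))) → 9
  (σ[g<4]((S ⋈[g=f] R)) ⋈[g=d] (U ∪ π[b,c,d](ρ[d/a](ρ[c/f](ρ[b/h]((R ⋈[f=h] T))))))) → 4
  σ[u='r']((σ[g<4]((S ⋈[g=f] R)) ⋈[g=d] (U ∪ π[b,c,d](ρ[d/a](ρ[c/f](ρ[b/h]((R ⋈[f=h] T)))))))) → 2

== RESULT ==
u | g | e | x | v | f | b | c | d
r | 2 | 3 | s | s | 2 | 4 | 8 | 2
r | 2 | 3 | s | s | 2 | 5 | 8 | 2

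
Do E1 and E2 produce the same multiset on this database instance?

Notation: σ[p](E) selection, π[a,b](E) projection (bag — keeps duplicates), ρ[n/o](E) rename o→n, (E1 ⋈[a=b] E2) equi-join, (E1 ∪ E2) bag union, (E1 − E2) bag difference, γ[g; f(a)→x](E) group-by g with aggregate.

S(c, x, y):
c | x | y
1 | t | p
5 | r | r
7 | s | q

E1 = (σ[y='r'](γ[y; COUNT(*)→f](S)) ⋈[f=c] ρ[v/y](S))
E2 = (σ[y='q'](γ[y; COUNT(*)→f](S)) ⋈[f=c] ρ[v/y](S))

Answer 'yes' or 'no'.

E1 per-node cardinality:
  S → 3
  γ[y; COUNT(*)→f](S) → 3
  σ[y='r'](γ[y; COUNT(*)→f](S)) → 1
  S → 3
  ρ[v/y](S) → 3
  (σ[y='r'](γ[y; COUNT(*)→f](S)) ⋈[f=c] ρ[v/y](S)) → 1
E2 per-node cardinality:
  S → 3
  γ[y; COUNT(*)→f](S) → 3
  σ[y='q'](γ[y; COUNT(*)→f](S)) → 1
  S → 3
  ρ[v/y](S) → 3
  (σ[y='q'](γ[y; COUNT(*)→f](S)) ⋈[f=c] ρ[v/y](S)) → 1

E1 result:
y | f | c | x | v
r | 1 | 1 | t | p
E2 result:
y | f | c | x | v
q | 1 | 1 | t | p
Witness: ('r', 1, 1, 't', 'p') appears 1× in E1 but 0× in E2.

no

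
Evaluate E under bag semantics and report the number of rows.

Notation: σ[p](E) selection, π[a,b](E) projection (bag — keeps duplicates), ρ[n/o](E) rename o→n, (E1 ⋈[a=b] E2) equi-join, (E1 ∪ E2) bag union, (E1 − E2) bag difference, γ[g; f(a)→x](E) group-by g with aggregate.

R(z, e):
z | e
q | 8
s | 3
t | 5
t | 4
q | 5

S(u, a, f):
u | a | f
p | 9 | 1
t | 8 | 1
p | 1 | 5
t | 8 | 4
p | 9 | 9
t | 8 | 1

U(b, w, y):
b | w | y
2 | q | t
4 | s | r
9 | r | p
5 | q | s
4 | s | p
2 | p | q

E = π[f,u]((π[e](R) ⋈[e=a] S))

Subexpression sizes:
  R → 5
  π[e](R) → 5
  S → 6
  (π[e](R) ⋈[e=a] S) → 3
  π[f,u]((π[e](R) ⋈[e=a] S)) → 3

|E| = 3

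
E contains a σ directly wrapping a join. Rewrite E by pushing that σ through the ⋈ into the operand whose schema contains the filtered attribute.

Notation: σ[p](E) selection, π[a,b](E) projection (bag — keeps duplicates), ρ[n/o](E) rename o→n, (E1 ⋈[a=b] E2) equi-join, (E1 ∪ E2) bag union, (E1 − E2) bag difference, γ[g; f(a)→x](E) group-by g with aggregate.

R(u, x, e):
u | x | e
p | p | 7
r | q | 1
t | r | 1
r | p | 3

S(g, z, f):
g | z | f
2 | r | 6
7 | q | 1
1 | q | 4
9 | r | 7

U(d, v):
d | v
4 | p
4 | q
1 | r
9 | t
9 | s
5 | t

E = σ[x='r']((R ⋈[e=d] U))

σ filters on x, owned by the left side.
E' = (σ[x='r'](R) ⋈[e=d] U)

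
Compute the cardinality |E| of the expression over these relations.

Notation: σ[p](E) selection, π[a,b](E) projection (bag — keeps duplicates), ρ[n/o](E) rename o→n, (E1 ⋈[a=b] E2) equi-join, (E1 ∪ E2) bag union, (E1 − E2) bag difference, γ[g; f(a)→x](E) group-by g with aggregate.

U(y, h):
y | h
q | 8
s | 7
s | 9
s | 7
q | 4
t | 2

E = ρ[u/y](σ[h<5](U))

Per-node cardinality:
  U → 6
  σ[h<5](U) → 2
  ρ[u/y](σ[h<5](U)) → 2

|E| = 2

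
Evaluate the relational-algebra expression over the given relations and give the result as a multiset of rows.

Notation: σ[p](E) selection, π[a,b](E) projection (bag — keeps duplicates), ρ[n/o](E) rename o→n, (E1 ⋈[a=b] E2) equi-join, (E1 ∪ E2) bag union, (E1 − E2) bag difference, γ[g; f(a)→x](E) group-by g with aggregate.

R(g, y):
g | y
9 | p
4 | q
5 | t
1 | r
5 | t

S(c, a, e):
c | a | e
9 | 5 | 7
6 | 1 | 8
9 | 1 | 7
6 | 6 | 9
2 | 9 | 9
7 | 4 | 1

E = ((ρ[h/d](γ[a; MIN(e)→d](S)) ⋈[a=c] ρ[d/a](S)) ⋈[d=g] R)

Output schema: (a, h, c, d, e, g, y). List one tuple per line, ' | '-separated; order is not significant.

Row counts bottom-up:
  S → 6
  γ[a; MIN(e)→d](S) → 5
  ρ[h/d](γ[a; MIN(e)→d](S)) → 5
  S → 6
  ρ[d/a](S) → 6
  (ρ[h/d](γ[a; MIN(e)→d](S)) ⋈[a=c] ρ[d/a](S)) → 4
  R → 5
  ((ρ[h/d](γ[a; MIN(e)→d](S)) ⋈[a=c] ρ[d/a](S)) ⋈[d=g] R) → 4

== RESULT ==
a | h | c | d | e | g | y
6 | 9 | 6 | 1 | 8 | 1 | r
9 | 9 | 9 | 1 | 7 | 1 | r
9 | 9 | 9 | 5 | 7 | 5 | t
9 | 9 | 9 | 5 | 7 | 5 | t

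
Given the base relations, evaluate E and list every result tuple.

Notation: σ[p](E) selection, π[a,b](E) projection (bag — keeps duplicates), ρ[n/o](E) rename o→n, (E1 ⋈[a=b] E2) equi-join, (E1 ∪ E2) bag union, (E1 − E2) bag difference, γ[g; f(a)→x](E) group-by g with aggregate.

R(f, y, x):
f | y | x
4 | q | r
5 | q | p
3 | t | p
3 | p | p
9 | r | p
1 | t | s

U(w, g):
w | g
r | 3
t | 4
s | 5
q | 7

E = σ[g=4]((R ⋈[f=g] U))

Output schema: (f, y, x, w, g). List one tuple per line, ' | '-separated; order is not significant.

Stepwise |·|:
  R → 6
  U → 4
  (R ⋈[f=g] U) → 4
  σ[g=4]((R ⋈[f=g] U)) → 1

== RESULT ==
f | y | x | w | g
4 | q | r | t | 4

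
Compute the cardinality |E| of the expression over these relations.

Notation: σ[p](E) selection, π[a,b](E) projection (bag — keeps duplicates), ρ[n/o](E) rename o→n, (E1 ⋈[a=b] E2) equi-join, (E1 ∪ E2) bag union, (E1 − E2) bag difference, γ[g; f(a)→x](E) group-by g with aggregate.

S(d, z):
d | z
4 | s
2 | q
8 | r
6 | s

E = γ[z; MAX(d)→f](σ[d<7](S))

Subexpression sizes:
  S → 4
  σ[d<7](S) → 3
  γ[z; MAX(d)→f](σ[d<7](S)) → 2

|E| = 2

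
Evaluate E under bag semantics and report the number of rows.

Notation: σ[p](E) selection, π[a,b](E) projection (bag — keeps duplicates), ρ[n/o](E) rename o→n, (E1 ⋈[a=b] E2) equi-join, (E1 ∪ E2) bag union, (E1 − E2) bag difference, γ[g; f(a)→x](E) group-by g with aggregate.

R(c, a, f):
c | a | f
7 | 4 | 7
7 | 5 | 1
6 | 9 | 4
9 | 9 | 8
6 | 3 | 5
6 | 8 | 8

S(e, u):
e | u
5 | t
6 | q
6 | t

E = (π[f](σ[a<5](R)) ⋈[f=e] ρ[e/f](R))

Row counts bottom-up:
  R → 6
  σ[a<5](R) → 2
  π[f](σ[a<5](R)) → 2
  R → 6
  ρ[e/f](R) → 6
  (π[f](σ[a<5](R)) ⋈[f=e] ρ[e/f](R)) → 2

|E| = 2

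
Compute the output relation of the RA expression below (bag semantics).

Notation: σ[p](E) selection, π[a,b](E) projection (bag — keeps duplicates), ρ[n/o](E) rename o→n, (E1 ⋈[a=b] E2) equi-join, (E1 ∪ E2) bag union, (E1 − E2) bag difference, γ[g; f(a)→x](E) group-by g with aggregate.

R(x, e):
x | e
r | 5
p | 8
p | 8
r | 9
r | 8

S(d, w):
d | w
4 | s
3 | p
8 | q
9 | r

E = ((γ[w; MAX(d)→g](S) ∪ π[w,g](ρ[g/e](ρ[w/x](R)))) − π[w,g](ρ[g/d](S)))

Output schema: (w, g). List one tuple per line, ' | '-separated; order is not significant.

Per-node cardinality:
  S → 4
  γ[w; MAX(d)→g](S) → 4
  R → 5
  ρ[w/x](R) → 5
  ρ[g/e](ρ[w/x](R)) → 5
  π[w,g](ρ[g/e](ρ[w/x](R))) → 5
  (γ[w; MAX(d)→g](S) ∪ π[w,g](ρ[g/e](ρ[w/x](R)))) → 9
  S → 4
  ρ[g/d](S) → 4
  π[w,g](ρ[g/d](S)) → 4
  ((γ[w; MAX(d)→g](S) ∪ π[w,g](ρ[g/e](ρ[w/x](R)))) − π[w,g](ρ[g/d](S))) → 5

== RESULT ==
w | g
p | 8
p | 8
r | 5
r | 8
r | 9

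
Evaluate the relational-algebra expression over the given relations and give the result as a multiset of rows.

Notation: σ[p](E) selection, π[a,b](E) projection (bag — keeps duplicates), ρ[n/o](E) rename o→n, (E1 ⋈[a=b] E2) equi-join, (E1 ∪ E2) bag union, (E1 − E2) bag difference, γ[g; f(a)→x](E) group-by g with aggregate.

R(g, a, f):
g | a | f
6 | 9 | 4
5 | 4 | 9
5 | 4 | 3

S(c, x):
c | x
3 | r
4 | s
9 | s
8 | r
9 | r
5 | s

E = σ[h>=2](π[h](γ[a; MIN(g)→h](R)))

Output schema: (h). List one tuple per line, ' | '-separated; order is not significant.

Row counts bottom-up:
  R → 3
  γ[a; MIN(g)→h](R) → 2
  π[h](γ[a; MIN(g)→h](R)) → 2
  σ[h>=2](π[h](γ[a; MIN(g)→h](R))) → 2

== RESULT ==
h
5
6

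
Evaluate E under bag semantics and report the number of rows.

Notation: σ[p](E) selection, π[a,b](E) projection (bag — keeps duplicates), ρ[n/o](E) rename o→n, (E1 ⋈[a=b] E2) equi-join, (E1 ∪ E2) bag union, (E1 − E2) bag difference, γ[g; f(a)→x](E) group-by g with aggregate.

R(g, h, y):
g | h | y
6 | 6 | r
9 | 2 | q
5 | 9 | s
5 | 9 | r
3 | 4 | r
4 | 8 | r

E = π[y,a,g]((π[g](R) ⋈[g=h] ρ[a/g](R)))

Subexpression sizes:
  R → 6
  π[g](R) → 6
  R → 6
  ρ[a/g](R) → 6
  (π[g](R) ⋈[g=h] ρ[a/g](R)) → 4
  π[y,a,g]((π[g](R) ⋈[g=h] ρ[a/g](R))) → 4

|E| = 4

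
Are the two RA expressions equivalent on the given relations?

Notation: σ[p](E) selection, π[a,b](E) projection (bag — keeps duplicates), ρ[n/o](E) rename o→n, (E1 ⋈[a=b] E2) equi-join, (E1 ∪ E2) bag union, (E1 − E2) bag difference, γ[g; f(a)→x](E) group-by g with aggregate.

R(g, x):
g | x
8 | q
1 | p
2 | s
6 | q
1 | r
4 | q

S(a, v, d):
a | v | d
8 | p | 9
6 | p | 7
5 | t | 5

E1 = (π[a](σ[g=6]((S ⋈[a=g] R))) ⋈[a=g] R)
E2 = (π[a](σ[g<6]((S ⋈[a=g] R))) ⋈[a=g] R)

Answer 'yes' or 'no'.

E1 stepwise |·|:
  S → 3
  R → 6
  (S ⋈[a=g] R) → 2
  σ[g=6]((S ⋈[a=g] R)) → 1
  π[a](σ[g=6]((S ⋈[a=g] R))) → 1
  R → 6
  (π[a](σ[g=6]((S ⋈[a=g] R))) ⋈[a=g] R) → 1
E2 stepwise |·|:
  S → 3
  R → 6
  (S ⋈[a=g] R) → 2
  σ[g<6]((S ⋈[a=g] R)) → 0
  π[a](σ[g<6]((S ⋈[a=g] R))) → 0
  R → 6
  (π[a](σ[g<6]((S ⋈[a=g] R))) ⋈[a=g] R) → 0

E1 result:
a | g | x
6 | 6 | q
E2 result:
a | g | x
(0 rows)
Witness: (6, 6, 'q') appears 1× in E1 but 0× in E2.

no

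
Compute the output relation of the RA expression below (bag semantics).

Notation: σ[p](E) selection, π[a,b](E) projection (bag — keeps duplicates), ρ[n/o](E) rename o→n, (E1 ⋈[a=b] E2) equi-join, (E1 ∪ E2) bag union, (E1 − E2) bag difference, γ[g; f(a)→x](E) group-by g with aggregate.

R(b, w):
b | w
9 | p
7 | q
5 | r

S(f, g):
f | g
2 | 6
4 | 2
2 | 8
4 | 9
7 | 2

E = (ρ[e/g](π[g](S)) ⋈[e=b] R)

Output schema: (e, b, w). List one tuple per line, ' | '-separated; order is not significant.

Per-node cardinality:
  S → 5
  π[g](S) → 5
  ρ[e/g](π[g](S)) → 5
  R → 3
  (ρ[e/g](π[g](S)) ⋈[e=b] R) → 1

== RESULT ==
e | b | w
9 | 9 | p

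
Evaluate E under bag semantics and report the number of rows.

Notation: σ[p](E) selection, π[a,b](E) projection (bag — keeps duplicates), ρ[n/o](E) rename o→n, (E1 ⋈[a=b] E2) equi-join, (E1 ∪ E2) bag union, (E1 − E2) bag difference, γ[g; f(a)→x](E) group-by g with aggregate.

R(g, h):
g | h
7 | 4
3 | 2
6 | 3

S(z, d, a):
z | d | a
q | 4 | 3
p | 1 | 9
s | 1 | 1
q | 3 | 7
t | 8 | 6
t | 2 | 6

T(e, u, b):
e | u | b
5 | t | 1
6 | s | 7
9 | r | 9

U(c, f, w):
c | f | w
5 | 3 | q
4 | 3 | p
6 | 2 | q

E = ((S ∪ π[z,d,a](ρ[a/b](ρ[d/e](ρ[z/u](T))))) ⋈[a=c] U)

Stepwise |·|:
  S → 6
  T → 3
  ρ[z/u](T) → 3
  ρ[d/e](ρ[z/u](T)) → 3
  ρ[a/b](ρ[d/e](ρ[z/u](T))) → 3
  π[z,d,a](ρ[a/b](ρ[d/e](ρ[z/u](T)))) → 3
  (S ∪ π[z,d,a](ρ[a/b](ρ[d/e](ρ[z/u](T))))) → 9
  U → 3
  ((S ∪ π[z,d,a](ρ[a/b](ρ[d/e](ρ[z/u](T))))) ⋈[a=c] U) → 2

|E| = 2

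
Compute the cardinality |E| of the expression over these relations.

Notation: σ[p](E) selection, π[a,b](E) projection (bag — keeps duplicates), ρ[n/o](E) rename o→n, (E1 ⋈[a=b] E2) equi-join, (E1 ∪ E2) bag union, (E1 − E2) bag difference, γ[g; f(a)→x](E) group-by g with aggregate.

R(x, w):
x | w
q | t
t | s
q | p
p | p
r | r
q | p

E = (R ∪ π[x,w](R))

Row counts bottom-up:
  R → 6
  R → 6
  π[x,w](R) → 6
  (R ∪ π[x,w](R)) → 12

|E| = 12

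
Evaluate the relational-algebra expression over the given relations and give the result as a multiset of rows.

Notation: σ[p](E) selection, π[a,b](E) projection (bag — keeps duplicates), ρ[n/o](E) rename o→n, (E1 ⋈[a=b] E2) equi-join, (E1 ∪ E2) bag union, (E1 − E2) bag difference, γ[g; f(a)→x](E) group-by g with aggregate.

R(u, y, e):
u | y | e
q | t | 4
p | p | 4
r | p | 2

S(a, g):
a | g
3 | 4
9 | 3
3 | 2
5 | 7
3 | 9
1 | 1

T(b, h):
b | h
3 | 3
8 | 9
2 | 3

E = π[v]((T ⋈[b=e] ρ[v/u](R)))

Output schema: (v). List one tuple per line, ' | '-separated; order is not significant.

Row counts bottom-up:
  T → 3
  R → 3
  ρ[v/u](R) → 3
  (T ⋈[b=e] ρ[v/u](R)) → 1
  π[v]((T ⋈[b=e] ρ[v/u](R))) → 1

== RESULT ==
v
r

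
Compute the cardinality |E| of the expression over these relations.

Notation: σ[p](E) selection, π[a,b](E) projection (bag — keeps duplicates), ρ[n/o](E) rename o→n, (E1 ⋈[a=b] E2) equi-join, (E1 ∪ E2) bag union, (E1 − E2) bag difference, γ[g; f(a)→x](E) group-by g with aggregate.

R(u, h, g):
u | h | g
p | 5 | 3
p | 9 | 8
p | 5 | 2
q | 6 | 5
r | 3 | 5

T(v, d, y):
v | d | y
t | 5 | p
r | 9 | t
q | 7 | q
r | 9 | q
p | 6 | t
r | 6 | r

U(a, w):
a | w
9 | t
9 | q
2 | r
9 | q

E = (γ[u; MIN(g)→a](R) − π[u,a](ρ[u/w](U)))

Per-node cardinality:
  R → 5
  γ[u; MIN(g)→a](R) → 3
  U → 4
  ρ[u/w](U) → 4
  π[u,a](ρ[u/w](U)) → 4
  (γ[u; MIN(g)→a](R) − π[u,a](ρ[u/w](U))) → 3

|E| = 3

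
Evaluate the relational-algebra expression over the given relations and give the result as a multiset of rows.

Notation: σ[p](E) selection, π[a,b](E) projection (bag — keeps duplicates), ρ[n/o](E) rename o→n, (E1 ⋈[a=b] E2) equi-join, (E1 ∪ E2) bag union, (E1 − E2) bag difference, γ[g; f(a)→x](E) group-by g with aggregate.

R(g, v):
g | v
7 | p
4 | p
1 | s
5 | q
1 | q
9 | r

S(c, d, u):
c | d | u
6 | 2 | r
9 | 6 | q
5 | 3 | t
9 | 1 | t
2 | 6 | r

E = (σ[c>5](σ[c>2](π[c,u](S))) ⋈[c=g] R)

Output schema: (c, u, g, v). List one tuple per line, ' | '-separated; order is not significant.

Per-node cardinality:
  S → 5
  π[c,u](S) → 5
  σ[c>2](π[c,u](S)) → 4
  σ[c>5](σ[c>2](π[c,u](S))) → 3
  R → 6
  (σ[c>5](σ[c>2](π[c,u](S))) ⋈[c=g] R) → 2

== RESULT ==
c | u | g | v
9 | q | 9 | r
9 | t | 9 | r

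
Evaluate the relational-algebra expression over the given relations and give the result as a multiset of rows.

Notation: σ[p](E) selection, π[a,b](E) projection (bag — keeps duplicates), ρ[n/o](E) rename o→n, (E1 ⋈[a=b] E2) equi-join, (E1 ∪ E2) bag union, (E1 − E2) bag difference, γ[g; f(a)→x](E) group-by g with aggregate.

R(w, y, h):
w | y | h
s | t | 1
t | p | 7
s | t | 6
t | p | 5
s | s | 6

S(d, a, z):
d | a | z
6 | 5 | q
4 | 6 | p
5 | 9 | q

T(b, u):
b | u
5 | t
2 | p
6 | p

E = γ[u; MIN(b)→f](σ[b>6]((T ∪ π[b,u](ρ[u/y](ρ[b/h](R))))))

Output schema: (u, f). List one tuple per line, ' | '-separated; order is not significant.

Stepwise |·|:
  T → 3
  R → 5
  ρ[b/h](R) → 5
  ρ[u/y](ρ[b/h](R)) → 5
  π[b,u](ρ[u/y](ρ[b/h](R))) → 5
  (T ∪ π[b,u](ρ[u/y](ρ[b/h](R)))) → 8
  σ[b>6]((T ∪ π[b,u](ρ[u/y](ρ[b/h](R))))) → 1
  γ[u; MIN(b)→f](σ[b>6]((T ∪ π[b,u](ρ[u/y](ρ[b/h](R)))))) → 1

== RESULT ==
u | f
p | 7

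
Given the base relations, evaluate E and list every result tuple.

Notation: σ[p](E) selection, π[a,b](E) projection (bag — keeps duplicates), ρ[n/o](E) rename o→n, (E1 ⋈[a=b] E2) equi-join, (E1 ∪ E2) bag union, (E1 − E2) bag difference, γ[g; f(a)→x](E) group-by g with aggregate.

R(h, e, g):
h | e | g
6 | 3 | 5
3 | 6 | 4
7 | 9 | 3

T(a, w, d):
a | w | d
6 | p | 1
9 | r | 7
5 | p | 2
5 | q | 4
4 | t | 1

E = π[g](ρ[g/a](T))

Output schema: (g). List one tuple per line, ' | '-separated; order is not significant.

Stepwise |·|:
  T → 5
  ρ[g/a](T) → 5
  π[g](ρ[g/a](T)) → 5

== RESULT ==
g
4
5
5
6
9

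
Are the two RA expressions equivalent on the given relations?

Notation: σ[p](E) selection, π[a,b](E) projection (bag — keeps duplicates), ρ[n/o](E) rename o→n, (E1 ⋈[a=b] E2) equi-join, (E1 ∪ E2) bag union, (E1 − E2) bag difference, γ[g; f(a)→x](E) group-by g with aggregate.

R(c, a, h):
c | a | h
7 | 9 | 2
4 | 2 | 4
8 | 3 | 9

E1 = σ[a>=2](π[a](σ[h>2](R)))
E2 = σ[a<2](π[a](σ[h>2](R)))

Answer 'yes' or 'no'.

E1 stepwise |·|:
  R → 3
  σ[h>2](R) → 2
  π[a](σ[h>2](R)) → 2
  σ[a>=2](π[a](σ[h>2](R))) → 2
E2 stepwise |·|:
  R → 3
  σ[h>2](R) → 2
  π[a](σ[h>2](R)) → 2
  σ[a<2](π[a](σ[h>2](R))) → 0

E1 result:
a
2
3
E2 result:
a
(0 rows)
Witness: (2,) appears 1× in E1 but 0× in E2.

no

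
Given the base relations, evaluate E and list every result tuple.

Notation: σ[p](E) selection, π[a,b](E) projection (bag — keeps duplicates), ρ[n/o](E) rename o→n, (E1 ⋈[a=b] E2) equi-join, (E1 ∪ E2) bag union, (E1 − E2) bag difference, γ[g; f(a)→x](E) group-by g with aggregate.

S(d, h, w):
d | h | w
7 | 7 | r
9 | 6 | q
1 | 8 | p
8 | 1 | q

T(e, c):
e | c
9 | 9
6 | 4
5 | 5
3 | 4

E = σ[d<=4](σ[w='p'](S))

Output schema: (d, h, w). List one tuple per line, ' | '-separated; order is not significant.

Stepwise |·|:
  S → 4
  σ[w='p'](S) → 1
  σ[d<=4](σ[w='p'](S)) → 1

== RESULT ==
d | h | w
1 | 8 | p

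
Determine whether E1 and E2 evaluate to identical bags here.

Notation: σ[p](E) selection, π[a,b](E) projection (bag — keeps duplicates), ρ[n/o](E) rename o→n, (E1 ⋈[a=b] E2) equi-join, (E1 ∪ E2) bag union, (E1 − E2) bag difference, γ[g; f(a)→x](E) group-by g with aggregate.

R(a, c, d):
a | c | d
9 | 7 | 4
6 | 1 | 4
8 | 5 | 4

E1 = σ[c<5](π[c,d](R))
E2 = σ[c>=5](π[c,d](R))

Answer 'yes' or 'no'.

E1 per-node cardinality:
  R → 3
  π[c,d](R) → 3
  σ[c<5](π[c,d](R)) → 1
E2 per-node cardinality:
  R → 3
  π[c,d](R) → 3
  σ[c>=5](π[c,d](R)) → 2

E1 result:
c | d
1 | 4
E2 result:
c | d
5 | 4
7 | 4
Witness: (7, 4) appears 0× in E1 but 1× in E2.

no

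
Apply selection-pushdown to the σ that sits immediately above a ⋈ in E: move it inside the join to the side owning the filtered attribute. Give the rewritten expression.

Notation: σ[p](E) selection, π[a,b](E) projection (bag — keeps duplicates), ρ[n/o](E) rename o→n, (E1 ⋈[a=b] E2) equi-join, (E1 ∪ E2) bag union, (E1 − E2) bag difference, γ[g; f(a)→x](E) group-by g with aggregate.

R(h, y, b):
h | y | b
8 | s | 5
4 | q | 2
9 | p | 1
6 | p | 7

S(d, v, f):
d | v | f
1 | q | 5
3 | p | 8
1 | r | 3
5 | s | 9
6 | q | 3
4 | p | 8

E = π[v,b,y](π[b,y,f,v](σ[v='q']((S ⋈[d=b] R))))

σ filters on v, owned by the left side.
E' = π[v,b,y](π[b,y,f,v]((σ[v='q'](S) ⋈[d=b] R)))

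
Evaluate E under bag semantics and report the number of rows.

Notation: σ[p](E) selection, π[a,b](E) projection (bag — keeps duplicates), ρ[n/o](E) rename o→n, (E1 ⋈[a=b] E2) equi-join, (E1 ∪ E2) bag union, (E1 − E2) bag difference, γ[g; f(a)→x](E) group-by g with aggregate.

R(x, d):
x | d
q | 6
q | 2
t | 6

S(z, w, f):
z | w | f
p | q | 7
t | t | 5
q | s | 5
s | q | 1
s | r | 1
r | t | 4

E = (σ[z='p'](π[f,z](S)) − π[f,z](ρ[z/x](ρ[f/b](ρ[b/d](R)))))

Subexpression sizes:
  S → 6
  π[f,z](S) → 6
  σ[z='p'](π[f,z](S)) → 1
  R → 3
  ρ[b/d](R) → 3
  ρ[f/b](ρ[b/d](R)) → 3
  ρ[z/x](ρ[f/b](ρ[b/d](R))) → 3
  π[f,z](ρ[z/x](ρ[f/b](ρ[b/d](R)))) → 3
  (σ[z='p'](π[f,z](S)) − π[f,z](ρ[z/x](ρ[f/b](ρ[b/d](R))))) → 1

|E| = 1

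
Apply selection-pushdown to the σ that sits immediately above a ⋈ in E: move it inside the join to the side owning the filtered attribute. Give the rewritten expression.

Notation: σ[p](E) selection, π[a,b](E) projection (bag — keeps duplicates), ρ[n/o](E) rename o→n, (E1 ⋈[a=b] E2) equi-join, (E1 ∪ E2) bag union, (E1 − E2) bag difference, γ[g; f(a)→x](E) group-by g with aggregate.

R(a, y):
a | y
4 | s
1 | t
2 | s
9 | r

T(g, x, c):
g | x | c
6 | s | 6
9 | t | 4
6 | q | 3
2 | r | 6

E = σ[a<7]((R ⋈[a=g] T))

σ filters on a, owned by the left side.
E' = (σ[a<7](R) ⋈[a=g] T)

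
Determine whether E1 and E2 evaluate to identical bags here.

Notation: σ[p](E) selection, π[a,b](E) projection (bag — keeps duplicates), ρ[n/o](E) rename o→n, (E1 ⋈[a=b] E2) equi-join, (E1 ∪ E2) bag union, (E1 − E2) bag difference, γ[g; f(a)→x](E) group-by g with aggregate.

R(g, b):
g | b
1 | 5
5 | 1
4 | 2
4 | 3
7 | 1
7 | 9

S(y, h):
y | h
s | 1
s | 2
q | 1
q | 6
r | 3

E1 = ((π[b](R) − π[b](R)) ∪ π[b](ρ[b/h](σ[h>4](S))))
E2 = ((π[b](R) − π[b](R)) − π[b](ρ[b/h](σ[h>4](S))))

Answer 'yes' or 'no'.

E1 stepwise |·|:
  R → 6
  π[b](R) → 6
  R → 6
  π[b](R) → 6
  (π[b](R) − π[b](R)) → 0
  S → 5
  σ[h>4](S) → 1
  ρ[b/h](σ[h>4](S)) → 1
  π[b](ρ[b/h](σ[h>4](S))) → 1
  ((π[b](R) − π[b](R)) ∪ π[b](ρ[b/h](σ[h>4](S)))) → 1
E2 stepwise |·|:
  R → 6
  π[b](R) → 6
  R → 6
  π[b](R) → 6
  (π[b](R) − π[b](R)) → 0
  S → 5
  σ[h>4](S) → 1
  ρ[b/h](σ[h>4](S)) → 1
  π[b](ρ[b/h](σ[h>4](S))) → 1
  ((π[b](R) − π[b](R)) − π[b](ρ[b/h](σ[h>4](S)))) → 0

E1 result:
b
6
E2 result:
b
(0 rows)
Witness: (6,) appears 1× in E1 but 0× in E2.

no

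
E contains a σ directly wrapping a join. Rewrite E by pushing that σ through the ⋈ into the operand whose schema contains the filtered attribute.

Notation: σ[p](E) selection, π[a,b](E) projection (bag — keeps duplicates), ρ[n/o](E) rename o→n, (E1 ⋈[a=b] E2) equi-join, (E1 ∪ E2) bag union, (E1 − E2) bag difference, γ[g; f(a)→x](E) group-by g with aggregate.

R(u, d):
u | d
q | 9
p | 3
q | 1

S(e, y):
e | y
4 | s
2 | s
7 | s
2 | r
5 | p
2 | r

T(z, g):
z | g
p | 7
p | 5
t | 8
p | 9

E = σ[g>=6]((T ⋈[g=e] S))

σ filters on g, owned by the left side.
E' = (σ[g>=6](T) ⋈[g=e] S)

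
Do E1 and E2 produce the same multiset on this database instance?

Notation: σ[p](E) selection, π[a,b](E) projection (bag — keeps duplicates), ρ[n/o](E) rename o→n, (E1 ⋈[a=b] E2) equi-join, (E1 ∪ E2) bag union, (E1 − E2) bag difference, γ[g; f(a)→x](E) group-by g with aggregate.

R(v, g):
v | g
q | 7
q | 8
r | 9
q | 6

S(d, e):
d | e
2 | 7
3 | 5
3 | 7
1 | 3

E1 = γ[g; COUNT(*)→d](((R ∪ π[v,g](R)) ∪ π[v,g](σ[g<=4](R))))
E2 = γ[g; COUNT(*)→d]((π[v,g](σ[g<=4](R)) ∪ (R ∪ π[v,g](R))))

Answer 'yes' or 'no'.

E1 row counts bottom-up:
  R → 4
  R → 4
  π[v,g](R) → 4
  (R ∪ π[v,g](R)) → 8
  R → 4
  σ[g<=4](R) → 0
  π[v,g](σ[g<=4](R)) → 0
  ((R ∪ π[v,g](R)) ∪ π[v,g](σ[g<=4](R))) → 8
  γ[g; COUNT(*)→d](((R ∪ π[v,g](R)) ∪ π[v,g](σ[g<=4](R)))) → 4
E2 row counts bottom-up:
  R → 4
  σ[g<=4](R) → 0
  π[v,g](σ[g<=4](R)) → 0
  R → 4
  R → 4
  π[v,g](R) → 4
  (R ∪ π[v,g](R)) → 8
  (π[v,g](σ[g<=4](R)) ∪ (R ∪ π[v,g](R))) → 8
  γ[g; COUNT(*)→d]((π[v,g](σ[g<=4](R)) ∪ (R ∪ π[v,g](R)))) → 4

E1 and E2 produce the same multiset:
g | d
6 | 2
7 | 2
8 | 2
9 | 2

yes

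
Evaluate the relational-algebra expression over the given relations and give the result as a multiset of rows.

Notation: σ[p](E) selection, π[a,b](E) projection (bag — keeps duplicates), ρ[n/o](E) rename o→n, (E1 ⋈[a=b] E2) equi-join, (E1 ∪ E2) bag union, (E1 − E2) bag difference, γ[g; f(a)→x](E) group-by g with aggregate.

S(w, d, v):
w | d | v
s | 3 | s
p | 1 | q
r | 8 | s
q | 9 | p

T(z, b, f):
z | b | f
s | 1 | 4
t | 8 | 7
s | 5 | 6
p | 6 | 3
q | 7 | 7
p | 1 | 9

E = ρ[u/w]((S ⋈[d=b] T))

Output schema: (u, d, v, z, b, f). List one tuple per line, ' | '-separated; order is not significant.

Stepwise |·|:
  S → 4
  T → 6
  (S ⋈[d=b] T) → 3
  ρ[u/w]((S ⋈[d=b] T)) → 3

== RESULT ==
u | d | v | z | b | f
p | 1 | q | p | 1 | 9
p | 1 | q | s | 1 | 4
r | 8 | s | t | 8 | 7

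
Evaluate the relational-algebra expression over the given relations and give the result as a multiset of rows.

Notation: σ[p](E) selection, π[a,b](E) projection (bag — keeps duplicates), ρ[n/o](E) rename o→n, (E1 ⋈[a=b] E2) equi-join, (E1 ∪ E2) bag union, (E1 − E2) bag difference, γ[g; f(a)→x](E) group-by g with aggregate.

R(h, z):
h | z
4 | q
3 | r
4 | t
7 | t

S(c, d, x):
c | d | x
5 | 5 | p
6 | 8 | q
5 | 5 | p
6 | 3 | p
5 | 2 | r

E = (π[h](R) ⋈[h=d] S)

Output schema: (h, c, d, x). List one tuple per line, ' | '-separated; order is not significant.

Stepwise |·|:
  R → 4
  π[h](R) → 4
  S → 5
  (π[h](R) ⋈[h=d] S) → 1

== RESULT ==
h | c | d | x
3 | 6 | 3 | p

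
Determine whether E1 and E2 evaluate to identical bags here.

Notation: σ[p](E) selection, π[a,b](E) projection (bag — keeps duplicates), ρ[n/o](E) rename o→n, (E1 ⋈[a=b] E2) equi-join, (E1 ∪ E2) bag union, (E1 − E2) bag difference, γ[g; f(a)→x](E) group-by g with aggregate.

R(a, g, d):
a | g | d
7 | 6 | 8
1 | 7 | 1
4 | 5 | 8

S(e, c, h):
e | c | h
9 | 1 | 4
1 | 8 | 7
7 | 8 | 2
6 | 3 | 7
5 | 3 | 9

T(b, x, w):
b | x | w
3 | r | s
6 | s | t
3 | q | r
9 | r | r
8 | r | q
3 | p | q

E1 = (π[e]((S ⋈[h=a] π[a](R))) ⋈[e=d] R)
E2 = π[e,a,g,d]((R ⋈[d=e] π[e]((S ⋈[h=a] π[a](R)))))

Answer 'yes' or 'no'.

E1 per-node cardinality:
  S → 5
  R → 3
  π[a](R) → 3
  (S ⋈[h=a] π[a](R)) → 3
  π[e]((S ⋈[h=a] π[a](R))) → 3
  R → 3
  (π[e]((S ⋈[h=a] π[a](R))) ⋈[e=d] R) → 1
E2 per-node cardinality:
  R → 3
  S → 5
  R → 3
  π[a](R) → 3
  (S ⋈[h=a] π[a](R)) → 3
  π[e]((S ⋈[h=a] π[a](R))) → 3
  (R ⋈[d=e] π[e]((S ⋈[h=a] π[a](R)))) → 1
  π[e,a,g,d]((R ⋈[d=e] π[e]((S ⋈[h=a] π[a](R))))) → 1

E1 and E2 produce the same multiset:
e | a | g | d
1 | 1 | 7 | 1

yes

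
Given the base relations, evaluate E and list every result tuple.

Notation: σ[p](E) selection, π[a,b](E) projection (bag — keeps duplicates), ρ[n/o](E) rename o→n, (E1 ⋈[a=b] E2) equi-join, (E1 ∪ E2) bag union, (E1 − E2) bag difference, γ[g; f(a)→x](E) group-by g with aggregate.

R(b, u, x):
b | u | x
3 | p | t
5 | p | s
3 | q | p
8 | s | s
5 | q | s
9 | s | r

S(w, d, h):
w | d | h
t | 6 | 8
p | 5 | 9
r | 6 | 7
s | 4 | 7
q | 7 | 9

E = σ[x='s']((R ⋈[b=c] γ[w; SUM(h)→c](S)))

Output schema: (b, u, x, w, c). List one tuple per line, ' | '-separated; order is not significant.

Row counts bottom-up:
  R → 6
  S → 5
  γ[w; SUM(h)→c](S) → 5
  (R ⋈[b=c] γ[w; SUM(h)→c](S)) → 3
  σ[x='s']((R ⋈[b=c] γ[w; SUM(h)→c](S))) → 1

== RESULT ==
b | u | x | w | c
8 | s | s | t | 8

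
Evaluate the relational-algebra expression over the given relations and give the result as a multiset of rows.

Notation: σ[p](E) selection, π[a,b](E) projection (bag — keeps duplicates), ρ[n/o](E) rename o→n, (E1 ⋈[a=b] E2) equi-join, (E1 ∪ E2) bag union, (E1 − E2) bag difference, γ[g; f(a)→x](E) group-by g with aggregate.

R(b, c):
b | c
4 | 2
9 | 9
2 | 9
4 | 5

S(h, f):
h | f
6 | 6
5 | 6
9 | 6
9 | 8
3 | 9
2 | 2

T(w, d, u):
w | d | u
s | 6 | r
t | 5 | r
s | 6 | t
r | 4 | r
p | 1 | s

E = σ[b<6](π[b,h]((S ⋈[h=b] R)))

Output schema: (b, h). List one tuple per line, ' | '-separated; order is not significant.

Subexpression sizes:
  S → 6
  R → 4
  (S ⋈[h=b] R) → 3
  π[b,h]((S ⋈[h=b] R)) → 3
  σ[b<6](π[b,h]((S ⋈[h=b] R))) → 1

== RESULT ==
b | h
2 | 2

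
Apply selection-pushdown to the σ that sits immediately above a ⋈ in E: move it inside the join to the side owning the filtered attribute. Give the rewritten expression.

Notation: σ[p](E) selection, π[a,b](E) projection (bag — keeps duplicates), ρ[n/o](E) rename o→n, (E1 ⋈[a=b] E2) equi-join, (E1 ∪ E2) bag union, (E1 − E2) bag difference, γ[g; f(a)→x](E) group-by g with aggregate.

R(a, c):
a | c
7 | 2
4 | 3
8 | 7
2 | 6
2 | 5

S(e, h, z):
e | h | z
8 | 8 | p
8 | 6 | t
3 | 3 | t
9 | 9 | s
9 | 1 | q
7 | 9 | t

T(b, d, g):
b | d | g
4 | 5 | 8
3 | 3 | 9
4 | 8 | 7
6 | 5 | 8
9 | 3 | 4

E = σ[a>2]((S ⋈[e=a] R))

σ filters on a, owned by the right side.
E' = (S ⋈[e=a] σ[a>2](R))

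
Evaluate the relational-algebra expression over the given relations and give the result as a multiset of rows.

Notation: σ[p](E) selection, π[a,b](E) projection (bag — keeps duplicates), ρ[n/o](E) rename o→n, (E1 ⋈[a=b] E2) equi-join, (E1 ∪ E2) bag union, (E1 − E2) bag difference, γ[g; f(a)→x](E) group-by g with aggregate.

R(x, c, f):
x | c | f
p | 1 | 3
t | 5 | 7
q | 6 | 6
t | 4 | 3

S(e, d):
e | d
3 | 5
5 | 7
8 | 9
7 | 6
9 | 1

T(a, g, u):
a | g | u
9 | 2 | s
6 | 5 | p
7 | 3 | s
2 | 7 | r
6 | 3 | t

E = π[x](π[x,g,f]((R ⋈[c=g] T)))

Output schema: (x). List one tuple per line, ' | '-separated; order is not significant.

Row counts bottom-up:
  R → 4
  T → 5
  (R ⋈[c=g] T) → 1
  π[x,g,f]((R ⋈[c=g] T)) → 1
  π[x](π[x,g,f]((R ⋈[c=g] T))) → 1

== RESULT ==
x
t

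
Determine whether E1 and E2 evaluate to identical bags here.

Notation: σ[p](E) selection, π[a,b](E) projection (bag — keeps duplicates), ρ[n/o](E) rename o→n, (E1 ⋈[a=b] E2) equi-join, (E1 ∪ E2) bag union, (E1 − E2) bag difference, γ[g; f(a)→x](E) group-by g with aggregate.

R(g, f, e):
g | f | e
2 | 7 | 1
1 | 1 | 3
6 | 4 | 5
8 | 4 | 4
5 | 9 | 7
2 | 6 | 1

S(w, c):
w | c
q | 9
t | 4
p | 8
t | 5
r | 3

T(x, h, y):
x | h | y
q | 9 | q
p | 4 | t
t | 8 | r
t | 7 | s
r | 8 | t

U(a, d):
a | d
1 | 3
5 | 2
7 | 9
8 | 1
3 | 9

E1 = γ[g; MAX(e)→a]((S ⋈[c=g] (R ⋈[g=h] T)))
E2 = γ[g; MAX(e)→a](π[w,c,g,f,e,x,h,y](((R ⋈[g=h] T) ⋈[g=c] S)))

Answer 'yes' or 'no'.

E1 subexpression sizes:
  S → 5
  R → 6
  T → 5
  (R ⋈[g=h] T) → 2
  (S ⋈[c=g] (R ⋈[g=h] T)) → 2
  γ[g; MAX(e)→a]((S ⋈[c=g] (R ⋈[g=h] T))) → 1
E2 subexpression sizes:
  R → 6
  T → 5
  (R ⋈[g=h] T) → 2
  S → 5
  ((R ⋈[g=h] T) ⋈[g=c] S) → 2
  π[w,c,g,f,e,x,h,y](((R ⋈[g=h] T) ⋈[g=c] S)) → 2
  γ[g; MAX(e)→a](π[w,c,g,f,e,x,h,y](((R ⋈[g=h] T) ⋈[g=c] S))) → 1

E1 and E2 produce the same multiset:
g | a
8 | 4

yes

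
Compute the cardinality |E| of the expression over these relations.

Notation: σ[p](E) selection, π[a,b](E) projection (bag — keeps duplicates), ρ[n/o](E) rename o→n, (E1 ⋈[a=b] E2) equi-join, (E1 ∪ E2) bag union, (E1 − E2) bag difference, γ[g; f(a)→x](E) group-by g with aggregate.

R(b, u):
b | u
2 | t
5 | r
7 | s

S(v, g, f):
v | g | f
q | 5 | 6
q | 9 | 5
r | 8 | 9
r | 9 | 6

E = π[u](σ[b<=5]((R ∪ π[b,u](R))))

Per-node cardinality:
  R → 3
  R → 3
  π[b,u](R) → 3
  (R ∪ π[b,u](R)) → 6
  σ[b<=5]((R ∪ π[b,u](R))) → 4
  π[u](σ[b<=5]((R ∪ π[b,u](R)))) → 4

|E| = 4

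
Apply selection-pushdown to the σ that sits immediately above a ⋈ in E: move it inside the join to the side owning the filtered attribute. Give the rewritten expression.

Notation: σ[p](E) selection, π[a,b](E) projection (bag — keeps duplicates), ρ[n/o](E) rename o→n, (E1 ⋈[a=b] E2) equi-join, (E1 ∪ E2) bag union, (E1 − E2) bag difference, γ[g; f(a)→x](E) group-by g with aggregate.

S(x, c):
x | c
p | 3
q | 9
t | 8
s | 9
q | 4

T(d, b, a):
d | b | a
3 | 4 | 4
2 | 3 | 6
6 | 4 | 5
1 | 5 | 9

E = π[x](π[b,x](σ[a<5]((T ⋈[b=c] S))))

σ filters on a, owned by the left side.
E' = π[x](π[b,x]((σ[a<5](T) ⋈[b=c] S)))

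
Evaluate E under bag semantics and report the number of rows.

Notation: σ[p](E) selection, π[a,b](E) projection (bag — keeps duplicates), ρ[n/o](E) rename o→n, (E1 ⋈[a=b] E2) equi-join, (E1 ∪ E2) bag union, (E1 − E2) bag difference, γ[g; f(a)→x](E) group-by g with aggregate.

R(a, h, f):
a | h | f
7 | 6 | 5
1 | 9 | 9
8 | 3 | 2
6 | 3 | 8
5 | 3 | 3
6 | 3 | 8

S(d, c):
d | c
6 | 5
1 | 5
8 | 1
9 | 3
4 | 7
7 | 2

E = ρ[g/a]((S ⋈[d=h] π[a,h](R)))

Per-node cardinality:
  S → 6
  R → 6
  π[a,h](R) → 6
  (S ⋈[d=h] π[a,h](R)) → 2
  ρ[g/a]((S ⋈[d=h] π[a,h](R))) → 2

|E| = 2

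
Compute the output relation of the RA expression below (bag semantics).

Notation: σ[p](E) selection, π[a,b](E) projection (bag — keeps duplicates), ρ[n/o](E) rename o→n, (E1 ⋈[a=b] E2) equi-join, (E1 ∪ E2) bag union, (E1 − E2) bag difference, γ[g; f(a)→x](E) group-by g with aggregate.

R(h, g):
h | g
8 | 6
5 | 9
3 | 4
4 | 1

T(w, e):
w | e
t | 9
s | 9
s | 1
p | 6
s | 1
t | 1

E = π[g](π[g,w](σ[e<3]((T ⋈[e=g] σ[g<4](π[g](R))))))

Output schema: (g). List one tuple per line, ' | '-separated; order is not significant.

Stepwise |·|:
  T → 6
  R → 4
  π[g](R) → 4
  σ[g<4](π[g](R)) → 1
  (T ⋈[e=g] σ[g<4](π[g](R))) → 3
  σ[e<3]((T ⋈[e=g] σ[g<4](π[g](R)))) → 3
  π[g,w](σ[e<3]((T ⋈[e=g] σ[g<4](π[g](R))))) → 3
  π[g](π[g,w](σ[e<3]((T ⋈[e=g] σ[g<4](π[g](R)))))) → 3

== RESULT ==
g
1
1
1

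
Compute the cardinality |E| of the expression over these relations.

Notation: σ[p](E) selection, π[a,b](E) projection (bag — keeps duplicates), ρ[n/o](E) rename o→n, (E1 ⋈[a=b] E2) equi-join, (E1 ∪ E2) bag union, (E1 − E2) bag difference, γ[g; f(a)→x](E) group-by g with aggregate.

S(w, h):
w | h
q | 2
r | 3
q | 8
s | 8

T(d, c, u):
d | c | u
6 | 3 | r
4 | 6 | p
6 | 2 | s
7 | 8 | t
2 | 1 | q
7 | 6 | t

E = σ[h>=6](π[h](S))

Subexpression sizes:
  S → 4
  π[h](S) → 4
  σ[h>=6](π[h](S)) → 2

|E| = 2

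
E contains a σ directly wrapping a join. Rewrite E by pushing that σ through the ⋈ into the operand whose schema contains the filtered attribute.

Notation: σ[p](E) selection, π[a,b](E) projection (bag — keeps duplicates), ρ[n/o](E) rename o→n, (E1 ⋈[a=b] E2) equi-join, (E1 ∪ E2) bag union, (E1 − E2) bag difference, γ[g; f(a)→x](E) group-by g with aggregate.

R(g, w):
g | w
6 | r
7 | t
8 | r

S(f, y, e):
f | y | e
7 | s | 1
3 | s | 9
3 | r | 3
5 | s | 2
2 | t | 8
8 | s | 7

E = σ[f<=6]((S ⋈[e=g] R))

σ filters on f, owned by the left side.
E' = (σ[f<=6](S) ⋈[e=g] R)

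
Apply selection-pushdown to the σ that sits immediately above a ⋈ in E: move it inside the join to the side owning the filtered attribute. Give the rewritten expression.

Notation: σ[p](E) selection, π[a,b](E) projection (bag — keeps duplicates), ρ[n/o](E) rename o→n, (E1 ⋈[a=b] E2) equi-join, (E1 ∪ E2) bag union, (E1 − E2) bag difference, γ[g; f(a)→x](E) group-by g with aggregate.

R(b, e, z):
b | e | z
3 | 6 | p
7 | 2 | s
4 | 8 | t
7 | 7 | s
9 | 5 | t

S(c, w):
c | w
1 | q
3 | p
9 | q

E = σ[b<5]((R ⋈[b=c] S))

σ filters on b, owned by the left side.
E' = (σ[b<5](R) ⋈[b=c] S)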